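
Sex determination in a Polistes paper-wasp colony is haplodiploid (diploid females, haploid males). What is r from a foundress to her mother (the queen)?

0.5

One meiotic link between diploid queen and diploid daughter: r = 1/2.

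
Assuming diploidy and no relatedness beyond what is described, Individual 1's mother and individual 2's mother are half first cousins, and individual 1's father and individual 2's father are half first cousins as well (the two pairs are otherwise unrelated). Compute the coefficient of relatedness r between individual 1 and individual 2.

Wright's path rule: contributions from independent ancestry routes add.
Individual 1 and individual 2 are related in two ways: half second cousins through their mothers (r = 1/64) and half second cousins through their fathers (r = 1/64).
r = 1/64 + 1/64 = 0.03125.

0.03125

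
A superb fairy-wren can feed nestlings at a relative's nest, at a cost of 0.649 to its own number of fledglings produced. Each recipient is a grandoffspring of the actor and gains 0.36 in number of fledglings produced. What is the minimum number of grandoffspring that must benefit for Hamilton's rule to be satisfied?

8

r to a grandoffspring = 1/4 (two parent–offspring links: r = (1/2)^2 = 1/4).
Hamilton's rule: n·r·B > C  ⇒  n > C/(r·B) = 0.649/(0.25·0.36) = 7.211.
The smallest integer exceeding 7.211 is 8.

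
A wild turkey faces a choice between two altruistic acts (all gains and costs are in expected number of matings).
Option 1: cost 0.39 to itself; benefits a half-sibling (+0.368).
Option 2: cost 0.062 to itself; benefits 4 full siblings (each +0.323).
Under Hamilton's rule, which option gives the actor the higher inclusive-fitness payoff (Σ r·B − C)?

Option 1: r to a half-sibling = 0.25.
Option 1: Σ r·B − C = (1·0.25·0.368) − 0.39 = -0.298.
Option 2: r to a full sibling = 0.5.
Option 2: Σ r·B − C = (4·0.5·0.323) − 0.062 = 0.584.
Option 2 has the higher net inclusive-fitness payoff.

Option 2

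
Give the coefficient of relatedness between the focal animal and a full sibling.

Full sibs share both parents — two paths of length 2: r = 2·(1/2)^2 = 1/2.

0.5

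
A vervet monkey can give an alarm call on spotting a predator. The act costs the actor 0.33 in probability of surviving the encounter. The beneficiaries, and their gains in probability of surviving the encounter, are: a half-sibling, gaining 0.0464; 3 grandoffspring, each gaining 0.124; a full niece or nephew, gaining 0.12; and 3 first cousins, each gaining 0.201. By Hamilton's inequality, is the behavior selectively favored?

Hamilton's rule: the trait is favored when the sum of r·B over every recipient exceeds the actor's cost C.
r to a half-sibling = 0.25 (half-sibs share one parent — one path of length 2: r = (1/2)^2 = 1/4).
r to a grandoffspring = 0.25 (two parent–offspring links: r = (1/2)^2 = 1/4).
r to a full niece or nephew = 0.25 (full aunt/uncle↔niece/nephew: two paths of length 3 through the shared grandparent pair: r = 2·(1/2)^3 = 1/4).
r to a first cousin = 0.125 (first cousins share one grandparent pair — two paths of length 4: r = 2·(1/2)^4 = 1/8).
Summing one r·B term per recipient: 1·0.25·0.0464 + 3·0.25·0.124 + 1·0.25·0.12 + 3·0.125·0.201 = 0.209975.
0.209975 < 0.33: the indirect benefit is less than the cost.

No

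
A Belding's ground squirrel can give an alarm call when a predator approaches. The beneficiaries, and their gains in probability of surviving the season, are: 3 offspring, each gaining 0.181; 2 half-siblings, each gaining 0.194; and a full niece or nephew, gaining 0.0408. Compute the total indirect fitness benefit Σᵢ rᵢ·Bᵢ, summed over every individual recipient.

0.3787

r to an offspring = 0.5 (one parent–offspring link: r = (1/2)^1 = 1/2).
r to a half-sibling = 0.25 (half-sibs share one parent — one path of length 2: r = (1/2)^2 = 1/4).
r to a full niece or nephew = 1/4 (full aunt/uncle↔niece/nephew: two paths of length 3 through the shared grandparent pair: r = 2·(1/2)^3 = 1/4).
Summing one r·B term per recipient: 3·0.5·0.181 + 2·0.25·0.194 + 1·0.25·0.0408 = 0.3787.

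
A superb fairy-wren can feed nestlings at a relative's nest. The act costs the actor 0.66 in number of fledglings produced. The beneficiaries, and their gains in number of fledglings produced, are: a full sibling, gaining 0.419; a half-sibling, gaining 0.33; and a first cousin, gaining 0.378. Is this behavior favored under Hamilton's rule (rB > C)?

Hamilton's rule: the trait is favored when the sum of r·B over every recipient exceeds the actor's cost C.
r to a full sibling = 1/2 (full sibs share both parents — two paths of length 2: r = 2·(1/2)^2 = 1/2).
r to a half-sibling = 1/4 (half-sibs share one parent — one path of length 2: r = (1/2)^2 = 1/4).
r to a first cousin = 0.125 (first cousins share one grandparent pair — two paths of length 4: r = 2·(1/2)^4 = 1/8).
Summing one r·B term per recipient: 1·0.5·0.419 + 1·0.25·0.33 + 1·0.125·0.378 = 0.33925.
0.33925 < 0.66: the indirect benefit is less than the cost.

No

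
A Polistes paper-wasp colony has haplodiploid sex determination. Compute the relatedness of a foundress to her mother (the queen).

0.5

One meiotic link between diploid queen and diploid daughter: r = 1/2.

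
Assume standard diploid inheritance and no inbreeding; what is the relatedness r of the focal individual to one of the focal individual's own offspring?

Each parent–offspring link contributes a factor of 1/2, and independent paths through distinct common ancestors add.
One parent–offspring link: r = (1/2)^1 = 1/2.

0.5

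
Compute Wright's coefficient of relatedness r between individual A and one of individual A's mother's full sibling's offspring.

Each parent–offspring link contributes a factor of 1/2, and independent paths through distinct common ancestors add.
First cousins share one grandparent pair — two paths of length 4: r = 2·(1/2)^4 = 1/8.

0.125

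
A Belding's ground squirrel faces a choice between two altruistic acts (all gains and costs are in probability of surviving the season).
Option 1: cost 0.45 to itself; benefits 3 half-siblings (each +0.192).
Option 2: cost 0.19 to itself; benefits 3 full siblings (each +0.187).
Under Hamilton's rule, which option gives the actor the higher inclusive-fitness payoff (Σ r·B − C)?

Option 1: r to a half-sibling = 0.25.
Option 1: Σ r·B − C = (3·0.25·0.192) − 0.45 = -0.306.
Option 2: r to a full sibling = 0.5.
Option 2: Σ r·B − C = (3·0.5·0.187) − 0.19 = 0.0905.
Option 2 has the higher net inclusive-fitness payoff.

Option 2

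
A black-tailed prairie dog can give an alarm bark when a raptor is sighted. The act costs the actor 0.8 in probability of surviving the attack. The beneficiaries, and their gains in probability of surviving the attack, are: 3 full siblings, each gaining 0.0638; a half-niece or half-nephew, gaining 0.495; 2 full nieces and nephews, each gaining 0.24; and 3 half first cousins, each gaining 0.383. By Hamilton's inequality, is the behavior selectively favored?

No

Hamilton's rule: the trait is favored when the sum of r·B over every recipient exceeds the actor's cost C.
r to a full sibling = 0.5 (full sibs share both parents — two paths of length 2: r = 2·(1/2)^2 = 1/2).
r to a half-niece or half-nephew = 0.125 (half-aunt/uncle↔niece/nephew: one path of length 3: r = (1/2)^3 = 1/8).
r to a full niece or nephew = 1/4 (full aunt/uncle↔niece/nephew: two paths of length 3 through the shared grandparent pair: r = 2·(1/2)^3 = 1/4).
r to a half first cousin = 0.0625 (half first cousins share one grandparent — one path of length 4: r = (1/2)^4 = 1/16).
Summing one r·B term per recipient: 3·0.5·0.0638 + 1·0.125·0.495 + 2·0.25·0.24 + 3·0.0625·0.383 = 0.3493875.
0.3493875 < 0.8: the indirect benefit is less than the cost.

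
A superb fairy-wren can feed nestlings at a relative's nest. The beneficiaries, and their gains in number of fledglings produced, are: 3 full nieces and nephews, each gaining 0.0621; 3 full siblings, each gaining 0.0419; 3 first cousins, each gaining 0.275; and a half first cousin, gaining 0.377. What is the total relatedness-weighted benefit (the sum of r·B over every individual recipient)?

0.2361125

r to a full niece or nephew = 1/4 (full aunt/uncle↔niece/nephew: two paths of length 3 through the shared grandparent pair: r = 2·(1/2)^3 = 1/4).
r to a full sibling = 0.5 (full sibs share both parents — two paths of length 2: r = 2·(1/2)^2 = 1/2).
r to a first cousin = 1/8 (first cousins share one grandparent pair — two paths of length 4: r = 2·(1/2)^4 = 1/8).
r to a half first cousin = 1/16 (half first cousins share one grandparent — one path of length 4: r = (1/2)^4 = 1/16).
Summing one r·B term per recipient: 3·0.25·0.0621 + 3·0.5·0.0419 + 3·0.125·0.275 + 1·0.0625·0.377 = 0.2361125.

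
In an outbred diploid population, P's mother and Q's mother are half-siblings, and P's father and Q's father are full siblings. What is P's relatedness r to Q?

0.1875

Wright's path rule: contributions from independent ancestry routes add.
P and Q are related in two ways: half first cousins through their mothers (r = 1/16) and first cousins through their fathers (r = 1/8).
r = 1/16 + 1/8 = 3/16 = 0.1875.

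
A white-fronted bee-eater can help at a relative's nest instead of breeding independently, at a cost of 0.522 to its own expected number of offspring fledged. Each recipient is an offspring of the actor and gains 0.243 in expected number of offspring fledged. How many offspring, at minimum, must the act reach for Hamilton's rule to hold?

r to an offspring = 0.5 (one parent–offspring link: r = (1/2)^1 = 1/2).
Hamilton's rule: n·r·B > C  ⇒  n > C/(r·B) = 0.522/(0.5·0.243) = 4.296.
The smallest integer exceeding 4.296 is 5.

5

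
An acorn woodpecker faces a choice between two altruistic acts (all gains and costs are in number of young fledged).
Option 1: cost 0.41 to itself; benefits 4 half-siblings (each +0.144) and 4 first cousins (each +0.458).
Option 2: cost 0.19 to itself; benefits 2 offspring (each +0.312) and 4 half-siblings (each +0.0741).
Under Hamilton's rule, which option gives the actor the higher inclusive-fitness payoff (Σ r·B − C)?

Option 1: r to a half-sibling = 0.25.
Option 1: r to a first cousin = 0.125.
Option 1: Σ r·B − C = (4·0.25·0.144 + 4·0.125·0.458) − 0.41 = -0.037.
Option 2: r to an offspring = 0.5.
Option 2: r to a half-sibling = 0.25.
Option 2: Σ r·B − C = (2·0.5·0.312 + 4·0.25·0.0741) − 0.19 = 0.1961.
Option 2 has the higher net inclusive-fitness payoff.

Option 2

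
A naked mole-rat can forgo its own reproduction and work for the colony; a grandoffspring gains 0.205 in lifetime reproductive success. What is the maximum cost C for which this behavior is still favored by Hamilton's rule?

0.05125

r to a grandoffspring = 1/4 (two parent–offspring links: r = (1/2)^2 = 1/4).
Hamilton's rule: n·r·B > C, so the trait is favored while C < n·r·B = 1·0.25·0.205 = 0.05125.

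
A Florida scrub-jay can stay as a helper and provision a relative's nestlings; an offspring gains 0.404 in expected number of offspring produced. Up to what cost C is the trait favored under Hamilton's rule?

r to an offspring = 0.5 (one parent–offspring link: r = (1/2)^1 = 1/2).
Hamilton's rule: n·r·B > C, so the trait is favored while C < n·r·B = 1·0.5·0.404 = 0.202.

0.202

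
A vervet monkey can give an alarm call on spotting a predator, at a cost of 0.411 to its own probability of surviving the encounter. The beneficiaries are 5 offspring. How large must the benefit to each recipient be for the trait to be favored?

r to an offspring = 0.5 (one parent–offspring link: r = (1/2)^1 = 1/2).
Hamilton's rule with n recipients of equal r: n·r·B > C, so B > C/(n·r) = 0.411/(5·0.5) = 0.1644.

0.1644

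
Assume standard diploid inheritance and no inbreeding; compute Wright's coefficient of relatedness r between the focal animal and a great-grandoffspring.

Each parent–offspring link contributes a factor of 1/2, and independent paths through distinct common ancestors add.
Three parent–offspring links: r = (1/2)^3 = 1/8.

0.125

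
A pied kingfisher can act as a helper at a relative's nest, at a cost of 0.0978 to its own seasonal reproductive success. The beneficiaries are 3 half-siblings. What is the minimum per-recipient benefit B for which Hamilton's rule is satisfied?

r to a half-sibling = 1/4 (half-sibs share one parent — one path of length 2: r = (1/2)^2 = 1/4).
Hamilton's rule with n recipients of equal r: n·r·B > C, so B > C/(n·r) = 0.0978/(3·0.25) = 0.1304.

0.1304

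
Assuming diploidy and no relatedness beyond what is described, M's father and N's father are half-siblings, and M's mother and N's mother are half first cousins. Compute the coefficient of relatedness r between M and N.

0.078125

With two independent routes of shared ancestry, r is the sum of the two contributions.
M and N are related in two ways: half first cousins through their fathers (r = 1/16) and half second cousins through their mothers (r = 1/64).
r = 1/16 + 1/64 = 5/64 = 0.078125.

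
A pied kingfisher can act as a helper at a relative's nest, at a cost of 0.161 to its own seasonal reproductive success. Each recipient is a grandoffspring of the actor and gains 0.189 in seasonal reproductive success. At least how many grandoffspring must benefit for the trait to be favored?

4

r to a grandoffspring = 1/4 (two parent–offspring links: r = (1/2)^2 = 1/4).
Hamilton's rule: n·r·B > C  ⇒  n > C/(r·B) = 0.161/(0.25·0.189) = 3.407.
The smallest integer exceeding 3.407 is 4.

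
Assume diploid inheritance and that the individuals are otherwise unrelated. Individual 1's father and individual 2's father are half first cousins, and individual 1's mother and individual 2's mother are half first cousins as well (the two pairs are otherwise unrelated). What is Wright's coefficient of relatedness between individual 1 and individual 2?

Independent pedigree routes through distinct common ancestors add.
Individual 1 and individual 2 are related in two ways: half second cousins through their fathers (r = 1/64) and half second cousins through their mothers (r = 1/64).
r = 1/64 + 1/64 = 1/32 = 0.03125.

0.03125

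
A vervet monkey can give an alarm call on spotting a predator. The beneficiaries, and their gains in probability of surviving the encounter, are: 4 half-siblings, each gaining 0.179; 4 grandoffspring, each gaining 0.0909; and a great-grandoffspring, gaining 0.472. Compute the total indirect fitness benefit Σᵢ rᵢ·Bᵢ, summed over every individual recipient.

r to a half-sibling = 1/4 (half-sibs share one parent — one path of length 2: r = (1/2)^2 = 1/4).
r to a grandoffspring = 0.25 (two parent–offspring links: r = (1/2)^2 = 1/4).
r to a great-grandoffspring = 1/8 (three parent–offspring links: r = (1/2)^3 = 1/8).
Summing one r·B term per recipient: 4·0.25·0.179 + 4·0.25·0.0909 + 1·0.125·0.472 = 0.3289.

0.3289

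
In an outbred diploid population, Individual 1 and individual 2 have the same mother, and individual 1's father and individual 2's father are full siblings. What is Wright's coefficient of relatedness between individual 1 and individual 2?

Wright's path rule: contributions from independent ancestry routes add.
Individual 1 and individual 2 are related in two ways: half-sibs through their shared mother (r = 1/4) and first cousins through their fathers (r = 1/8).
r = 1/4 + 1/8 = 3/8 = 0.375.

0.375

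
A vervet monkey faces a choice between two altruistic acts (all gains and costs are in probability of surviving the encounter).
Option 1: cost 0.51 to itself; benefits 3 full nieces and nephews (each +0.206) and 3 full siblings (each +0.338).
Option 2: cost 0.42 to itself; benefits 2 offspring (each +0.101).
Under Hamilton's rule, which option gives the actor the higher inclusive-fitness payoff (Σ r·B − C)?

Option 1: r to a full niece or nephew = 0.25.
Option 1: r to a full sibling = 0.5.
Option 1: Σ r·B − C = (3·0.25·0.206 + 3·0.5·0.338) − 0.51 = 0.1515.
Option 2: r to an offspring = 0.5.
Option 2: Σ r·B − C = (2·0.5·0.101) − 0.42 = -0.319.
Option 1 has the higher net inclusive-fitness payoff.

Option 1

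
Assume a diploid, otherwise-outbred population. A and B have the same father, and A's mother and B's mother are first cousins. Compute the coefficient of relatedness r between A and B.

With two independent routes of shared ancestry, r is the sum of the two contributions.
A and B are related in two ways: half-sibs through their shared father (r = 1/4) and second cousins through their mothers (r = 1/32).
r = 1/4 + 1/32 = 9/32 = 0.28125.

0.28125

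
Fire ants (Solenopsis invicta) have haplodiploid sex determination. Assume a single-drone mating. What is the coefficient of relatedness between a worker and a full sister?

0.75

Haplodiploid full sisters inherit their father's entire haploid genome identically (contributing 1/2) and on average half of their mother's contribution (1/2 · 1/2 = 1/4); r = 1/2 + 1/4 = 3/4.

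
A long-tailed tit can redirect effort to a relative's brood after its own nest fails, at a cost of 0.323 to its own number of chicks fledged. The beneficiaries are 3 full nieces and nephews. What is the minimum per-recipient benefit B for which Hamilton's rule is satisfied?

r to a full niece or nephew = 0.25 (full aunt/uncle↔niece/nephew: two paths of length 3 through the shared grandparent pair: r = 2·(1/2)^3 = 1/4).
Hamilton's rule with n recipients of equal r: n·r·B > C, so B > C/(n·r) = 0.323/(3·0.25) = 0.4307.

0.4307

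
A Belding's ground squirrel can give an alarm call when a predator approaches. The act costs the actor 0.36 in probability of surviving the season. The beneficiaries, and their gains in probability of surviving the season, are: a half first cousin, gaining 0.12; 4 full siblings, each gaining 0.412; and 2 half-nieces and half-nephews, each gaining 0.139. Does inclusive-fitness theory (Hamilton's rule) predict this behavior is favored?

Yes

Hamilton's rule: the trait is favored when the sum of r·B over every recipient exceeds the actor's cost C.
r to a half first cousin = 1/16 (half first cousins share one grandparent — one path of length 4: r = (1/2)^4 = 1/16).
r to a full sibling = 1/2 (full sibs share both parents — two paths of length 2: r = 2·(1/2)^2 = 1/2).
r to a half-niece or half-nephew = 0.125 (half-aunt/uncle↔niece/nephew: one path of length 3: r = (1/2)^3 = 1/8).
Summing one r·B term per recipient: 1·0.0625·0.12 + 4·0.5·0.412 + 2·0.125·0.139 = 0.86625.
0.86625 > 0.36: the indirect benefit exceeds the cost.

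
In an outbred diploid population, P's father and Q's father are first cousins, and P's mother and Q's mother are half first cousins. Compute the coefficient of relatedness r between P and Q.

0.046875

Independent pedigree routes through distinct common ancestors add.
P and Q are related in two ways: second cousins through their fathers (r = 1/32) and half second cousins through their mothers (r = 1/64).
r = 1/32 + 1/64 = 3/64 = 0.046875.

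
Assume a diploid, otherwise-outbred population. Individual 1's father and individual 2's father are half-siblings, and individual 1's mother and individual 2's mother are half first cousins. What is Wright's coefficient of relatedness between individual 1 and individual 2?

Independent pedigree routes through distinct common ancestors add.
Individual 1 and individual 2 are related in two ways: half first cousins through their fathers (r = 1/16) and half second cousins through their mothers (r = 1/64).
r = 1/16 + 1/64 = 0.078125.

0.078125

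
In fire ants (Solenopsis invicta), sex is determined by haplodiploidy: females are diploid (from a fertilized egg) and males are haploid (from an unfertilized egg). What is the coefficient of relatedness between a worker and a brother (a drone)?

0.25

Her haploid brother carries none of their father's genes and a random half of their mother's genome; that half matches the maternal half of her own genome with probability 1/2: r = 1/2 · 1/2 = 1/4.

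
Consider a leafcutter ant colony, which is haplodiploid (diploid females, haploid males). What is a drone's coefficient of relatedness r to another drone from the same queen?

Haploid brothers each carry a random half of the queen's diploid genome, so on average they share half: r = 1/2.

0.5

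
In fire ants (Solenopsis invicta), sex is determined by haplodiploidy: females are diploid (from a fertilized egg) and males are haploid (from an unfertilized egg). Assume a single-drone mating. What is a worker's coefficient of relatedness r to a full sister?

0.75

Haplodiploid full sisters inherit their father's entire haploid genome identically (contributing 1/2) and on average half of their mother's contribution (1/2 · 1/2 = 1/4); r = 1/2 + 1/4 = 3/4.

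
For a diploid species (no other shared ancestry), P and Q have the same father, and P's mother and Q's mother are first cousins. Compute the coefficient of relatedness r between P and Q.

With two independent routes of shared ancestry, r is the sum of the two contributions.
P and Q are related in two ways: half-sibs through their shared father (r = 1/4) and second cousins through their mothers (r = 1/32).
r = 1/4 + 1/32 = 0.28125.

0.28125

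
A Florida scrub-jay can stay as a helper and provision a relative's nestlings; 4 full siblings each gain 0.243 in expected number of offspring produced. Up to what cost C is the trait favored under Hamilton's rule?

0.486

r to a full sibling = 1/2 (full sibs share both parents — two paths of length 2: r = 2·(1/2)^2 = 1/2).
Hamilton's rule: n·r·B > C, so the trait is favored while C < n·r·B = 4·0.5·0.243 = 0.486.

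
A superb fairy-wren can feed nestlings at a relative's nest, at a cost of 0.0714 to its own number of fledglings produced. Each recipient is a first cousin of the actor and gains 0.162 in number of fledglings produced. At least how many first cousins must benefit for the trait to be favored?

r to a first cousin = 0.125 (first cousins share one grandparent pair — two paths of length 4: r = 2·(1/2)^4 = 1/8).
Hamilton's rule: n·r·B > C  ⇒  n > C/(r·B) = 0.0714/(0.125·0.162) = 3.526.
The smallest integer exceeding 3.526 is 4.

4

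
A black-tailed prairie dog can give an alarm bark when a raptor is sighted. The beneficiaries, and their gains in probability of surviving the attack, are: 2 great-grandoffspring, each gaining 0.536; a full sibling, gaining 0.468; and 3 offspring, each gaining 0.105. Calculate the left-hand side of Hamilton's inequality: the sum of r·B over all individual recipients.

r to a great-grandoffspring = 1/8 (three parent–offspring links: r = (1/2)^3 = 1/8).
r to a full sibling = 0.5 (full sibs share both parents — two paths of length 2: r = 2·(1/2)^2 = 1/2).
r to an offspring = 1/2 (one parent–offspring link: r = (1/2)^1 = 1/2).
Summing one r·B term per recipient: 2·0.125·0.536 + 1·0.5·0.468 + 3·0.5·0.105 = 0.5255.

0.5255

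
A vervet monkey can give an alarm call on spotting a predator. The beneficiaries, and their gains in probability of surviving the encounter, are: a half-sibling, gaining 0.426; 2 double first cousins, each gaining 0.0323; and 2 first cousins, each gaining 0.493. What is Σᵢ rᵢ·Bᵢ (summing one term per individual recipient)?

r to a half-sibling = 1/4 (half-sibs share one parent — one path of length 2: r = (1/2)^2 = 1/4).
r to a double first cousin = 1/4 (double first cousins share both grandparent pairs — four paths of length 4: r = 4·(1/2)^4 = 1/4).
r to a first cousin = 0.125 (first cousins share one grandparent pair — two paths of length 4: r = 2·(1/2)^4 = 1/8).
Summing one r·B term per recipient: 1·0.25·0.426 + 2·0.25·0.0323 + 2·0.125·0.493 = 0.2459.

0.2459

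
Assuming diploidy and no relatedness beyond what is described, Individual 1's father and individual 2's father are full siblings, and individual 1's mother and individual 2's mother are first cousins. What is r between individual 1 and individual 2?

0.15625

Wright's path rule: contributions from independent ancestry routes add.
Individual 1 and individual 2 are related in two ways: first cousins through their fathers (r = 1/8) and second cousins through their mothers (r = 1/32).
r = 1/8 + 1/32 = 5/32 = 0.15625.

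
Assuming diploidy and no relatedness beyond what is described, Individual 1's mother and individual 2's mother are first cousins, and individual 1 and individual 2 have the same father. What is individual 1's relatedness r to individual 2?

0.28125

With two independent routes of shared ancestry, r is the sum of the two contributions.
Individual 1 and individual 2 are related in two ways: second cousins through their mothers (r = 1/32) and half-sibs through their shared father (r = 1/4).
r = 1/32 + 1/4 = 9/32 = 0.28125.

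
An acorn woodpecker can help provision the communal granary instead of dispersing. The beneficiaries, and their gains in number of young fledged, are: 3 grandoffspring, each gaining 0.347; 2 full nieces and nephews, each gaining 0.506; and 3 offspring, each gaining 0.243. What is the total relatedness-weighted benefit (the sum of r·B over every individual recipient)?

0.87775

r to a grandoffspring = 1/4 (two parent–offspring links: r = (1/2)^2 = 1/4).
r to a full niece or nephew = 0.25 (full aunt/uncle↔niece/nephew: two paths of length 3 through the shared grandparent pair: r = 2·(1/2)^3 = 1/4).
r to an offspring = 1/2 (one parent–offspring link: r = (1/2)^1 = 1/2).
Summing one r·B term per recipient: 3·0.25·0.347 + 2·0.25·0.506 + 3·0.5·0.243 = 0.87775.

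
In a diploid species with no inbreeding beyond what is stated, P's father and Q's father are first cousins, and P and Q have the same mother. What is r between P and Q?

0.28125

Relatedness sums over independent paths through distinct common ancestors.
P and Q are related in two ways: second cousins through their fathers (r = 1/32) and half-sibs through their shared mother (r = 1/4).
r = 1/32 + 1/4 = 0.28125.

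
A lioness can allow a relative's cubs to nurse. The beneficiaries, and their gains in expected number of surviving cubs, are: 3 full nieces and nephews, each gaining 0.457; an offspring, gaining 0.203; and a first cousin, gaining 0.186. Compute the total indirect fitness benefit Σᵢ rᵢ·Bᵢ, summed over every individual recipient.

r to a full niece or nephew = 0.25 (full aunt/uncle↔niece/nephew: two paths of length 3 through the shared grandparent pair: r = 2·(1/2)^3 = 1/4).
r to an offspring = 0.5 (one parent–offspring link: r = (1/2)^1 = 1/2).
r to a first cousin = 0.125 (first cousins share one grandparent pair — two paths of length 4: r = 2·(1/2)^4 = 1/8).
Summing one r·B term per recipient: 3·0.25·0.457 + 1·0.5·0.203 + 1·0.125·0.186 = 0.4675.

0.4675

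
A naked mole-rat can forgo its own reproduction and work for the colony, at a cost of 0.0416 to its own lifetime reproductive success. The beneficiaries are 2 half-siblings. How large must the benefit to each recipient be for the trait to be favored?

r to a half-sibling = 1/4 (half-sibs share one parent — one path of length 2: r = (1/2)^2 = 1/4).
Hamilton's rule with n recipients of equal r: n·r·B > C, so B > C/(n·r) = 0.0416/(2·0.25) = 0.0832.

0.0832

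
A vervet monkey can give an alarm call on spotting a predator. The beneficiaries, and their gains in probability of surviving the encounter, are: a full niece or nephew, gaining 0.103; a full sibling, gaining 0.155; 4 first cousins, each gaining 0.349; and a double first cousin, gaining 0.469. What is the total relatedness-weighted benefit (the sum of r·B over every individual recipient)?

0.395

r to a full niece or nephew = 1/4 (full aunt/uncle↔niece/nephew: two paths of length 3 through the shared grandparent pair: r = 2·(1/2)^3 = 1/4).
r to a full sibling = 1/2 (full sibs share both parents — two paths of length 2: r = 2·(1/2)^2 = 1/2).
r to a first cousin = 1/8 (first cousins share one grandparent pair — two paths of length 4: r = 2·(1/2)^4 = 1/8).
r to a double first cousin = 0.25 (double first cousins share both grandparent pairs — four paths of length 4: r = 4·(1/2)^4 = 1/4).
Summing one r·B term per recipient: 1·0.25·0.103 + 1·0.5·0.155 + 4·0.125·0.349 + 1·0.25·0.469 = 0.395.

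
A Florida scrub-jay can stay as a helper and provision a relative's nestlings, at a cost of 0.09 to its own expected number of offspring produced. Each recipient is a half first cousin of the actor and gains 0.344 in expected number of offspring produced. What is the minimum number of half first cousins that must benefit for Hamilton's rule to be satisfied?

r to a half first cousin = 1/16 (half first cousins share one grandparent — one path of length 4: r = (1/2)^4 = 1/16).
Hamilton's rule: n·r·B > C  ⇒  n > C/(r·B) = 0.09/(0.0625·0.344) = 4.186.
The smallest integer exceeding 4.186 is 5.

5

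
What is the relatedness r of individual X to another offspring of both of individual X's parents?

0.5

Each parent–offspring link contributes a factor of 1/2, and independent paths through distinct common ancestors add.
Full sibs share both parents — two paths of length 2: r = 2·(1/2)^2 = 1/2.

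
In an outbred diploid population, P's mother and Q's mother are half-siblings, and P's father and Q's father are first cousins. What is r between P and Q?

Independent pedigree routes through distinct common ancestors add.
P and Q are related in two ways: half first cousins through their mothers (r = 1/16) and second cousins through their fathers (r = 1/32).
r = 1/16 + 1/32 = 0.09375.

0.09375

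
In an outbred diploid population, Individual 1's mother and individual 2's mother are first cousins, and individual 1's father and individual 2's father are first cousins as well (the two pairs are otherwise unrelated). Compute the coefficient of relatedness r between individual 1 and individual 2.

Independent pedigree routes through distinct common ancestors add.
Individual 1 and individual 2 are related in two ways: second cousins through their mothers (r = 1/32) and second cousins through their fathers (r = 1/32).
r = 1/32 + 1/32 = 0.0625.

0.0625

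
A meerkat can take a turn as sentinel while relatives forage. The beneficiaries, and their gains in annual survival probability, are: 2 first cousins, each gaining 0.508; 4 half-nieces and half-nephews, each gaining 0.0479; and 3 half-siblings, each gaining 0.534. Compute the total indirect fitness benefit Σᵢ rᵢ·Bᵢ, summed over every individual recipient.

r to a first cousin = 0.125 (first cousins share one grandparent pair — two paths of length 4: r = 2·(1/2)^4 = 1/8).
r to a half-niece or half-nephew = 1/8 (half-aunt/uncle↔niece/nephew: one path of length 3: r = (1/2)^3 = 1/8).
r to a half-sibling = 0.25 (half-sibs share one parent — one path of length 2: r = (1/2)^2 = 1/4).
Summing one r·B term per recipient: 2·0.125·0.508 + 4·0.125·0.0479 + 3·0.25·0.534 = 0.55145.

0.55145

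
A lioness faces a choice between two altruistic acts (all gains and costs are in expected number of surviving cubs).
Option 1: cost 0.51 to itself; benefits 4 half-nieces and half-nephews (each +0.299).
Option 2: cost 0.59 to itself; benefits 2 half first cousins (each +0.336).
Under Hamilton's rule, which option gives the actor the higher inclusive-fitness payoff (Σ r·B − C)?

Option 1

Option 1: r to a half-niece or half-nephew = 0.125.
Option 1: Σ r·B − C = (4·0.125·0.299) − 0.51 = -0.3605.
Option 2: r to a half first cousin = 0.0625.
Option 2: Σ r·B − C = (2·0.0625·0.336) − 0.59 = -0.548.
Option 1 has the higher net inclusive-fitness payoff.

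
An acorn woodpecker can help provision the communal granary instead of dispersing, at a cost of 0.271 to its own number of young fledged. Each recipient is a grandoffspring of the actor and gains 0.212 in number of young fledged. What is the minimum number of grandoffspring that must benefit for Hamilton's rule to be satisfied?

6

r to a grandoffspring = 0.25 (two parent–offspring links: r = (1/2)^2 = 1/4).
Hamilton's rule: n·r·B > C  ⇒  n > C/(r·B) = 0.271/(0.25·0.212) = 5.113.
The smallest integer exceeding 5.113 is 6.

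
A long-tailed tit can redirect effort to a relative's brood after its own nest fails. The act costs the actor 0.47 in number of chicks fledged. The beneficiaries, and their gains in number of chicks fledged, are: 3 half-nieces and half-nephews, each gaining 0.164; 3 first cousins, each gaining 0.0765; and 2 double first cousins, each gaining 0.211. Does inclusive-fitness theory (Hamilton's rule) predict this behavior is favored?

Hamilton's rule: the trait is favored when the sum of r·B over every recipient exceeds the actor's cost C.
r to a half-niece or half-nephew = 1/8 (half-aunt/uncle↔niece/nephew: one path of length 3: r = (1/2)^3 = 1/8).
r to a first cousin = 1/8 (first cousins share one grandparent pair — two paths of length 4: r = 2·(1/2)^4 = 1/8).
r to a double first cousin = 1/4 (double first cousins share both grandparent pairs — four paths of length 4: r = 4·(1/2)^4 = 1/4).
Summing one r·B term per recipient: 3·0.125·0.164 + 3·0.125·0.0765 + 2·0.25·0.211 = 0.1956875.
0.1956875 < 0.47: the indirect benefit is less than the cost.

No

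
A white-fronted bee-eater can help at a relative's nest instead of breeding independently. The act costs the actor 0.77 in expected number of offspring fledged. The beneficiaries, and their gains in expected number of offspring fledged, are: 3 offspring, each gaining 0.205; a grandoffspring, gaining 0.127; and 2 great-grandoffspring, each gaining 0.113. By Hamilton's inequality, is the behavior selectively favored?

Hamilton's rule: the trait is favored when the sum of r·B over every recipient exceeds the actor's cost C.
r to an offspring = 1/2 (one parent–offspring link: r = (1/2)^1 = 1/2).
r to a grandoffspring = 0.25 (two parent–offspring links: r = (1/2)^2 = 1/4).
r to a great-grandoffspring = 0.125 (three parent–offspring links: r = (1/2)^3 = 1/8).
Summing one r·B term per recipient: 3·0.5·0.205 + 1·0.25·0.127 + 2·0.125·0.113 = 0.3675.
0.3675 < 0.77: the indirect benefit is less than the cost.

No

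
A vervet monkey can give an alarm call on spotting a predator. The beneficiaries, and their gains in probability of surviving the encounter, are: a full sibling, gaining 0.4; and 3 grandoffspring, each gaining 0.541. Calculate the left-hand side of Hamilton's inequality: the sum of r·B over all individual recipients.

r to a full sibling = 1/2 (full sibs share both parents — two paths of length 2: r = 2·(1/2)^2 = 1/2).
r to a grandoffspring = 1/4 (two parent–offspring links: r = (1/2)^2 = 1/4).
Summing one r·B term per recipient: 1·0.5·0.4 + 3·0.25·0.541 = 0.60575.

0.60575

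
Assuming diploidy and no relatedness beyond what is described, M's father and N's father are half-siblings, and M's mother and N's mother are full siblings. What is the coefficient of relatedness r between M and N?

0.1875

Relatedness sums over independent paths through distinct common ancestors.
M and N are related in two ways: half first cousins through their fathers (r = 1/16) and first cousins through their mothers (r = 1/8).
r = 1/16 + 1/8 = 0.1875.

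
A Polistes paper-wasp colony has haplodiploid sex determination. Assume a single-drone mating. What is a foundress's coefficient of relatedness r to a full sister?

Haplodiploid full sisters inherit their father's entire haploid genome identically (contributing 1/2) and on average half of their mother's contribution (1/2 · 1/2 = 1/4); r = 1/2 + 1/4 = 3/4.

0.75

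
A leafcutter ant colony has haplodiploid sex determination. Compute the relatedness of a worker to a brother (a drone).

0.25

Her haploid brother carries none of their father's genes and a random half of their mother's genome; that half matches the maternal half of her own genome with probability 1/2: r = 1/2 · 1/2 = 1/4.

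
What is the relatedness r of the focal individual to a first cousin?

0.125

First cousins share one grandparent pair — two paths of length 4: r = 2·(1/2)^4 = 1/8.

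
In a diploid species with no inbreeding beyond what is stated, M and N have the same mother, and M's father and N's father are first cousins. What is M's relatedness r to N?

Relatedness sums over independent paths through distinct common ancestors.
M and N are related in two ways: half-sibs through their shared mother (r = 1/4) and second cousins through their fathers (r = 1/32).
r = 1/4 + 1/32 = 0.28125.

0.28125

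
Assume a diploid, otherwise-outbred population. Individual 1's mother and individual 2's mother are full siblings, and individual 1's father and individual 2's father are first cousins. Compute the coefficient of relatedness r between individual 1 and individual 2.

Wright's path rule: contributions from independent ancestry routes add.
Individual 1 and individual 2 are related in two ways: first cousins through their mothers (r = 1/8) and second cousins through their fathers (r = 1/32).
r = 1/8 + 1/32 = 0.15625.

0.15625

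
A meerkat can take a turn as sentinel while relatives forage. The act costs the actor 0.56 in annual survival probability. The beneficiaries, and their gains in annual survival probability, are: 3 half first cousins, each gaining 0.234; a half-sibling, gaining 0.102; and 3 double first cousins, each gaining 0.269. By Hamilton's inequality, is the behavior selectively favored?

Hamilton's rule: the trait is favored when the sum of r·B over every recipient exceeds the actor's cost C.
r to a half first cousin = 1/16 (half first cousins share one grandparent — one path of length 4: r = (1/2)^4 = 1/16).
r to a half-sibling = 0.25 (half-sibs share one parent — one path of length 2: r = (1/2)^2 = 1/4).
r to a double first cousin = 1/4 (double first cousins share both grandparent pairs — four paths of length 4: r = 4·(1/2)^4 = 1/4).
Summing one r·B term per recipient: 3·0.0625·0.234 + 1·0.25·0.102 + 3·0.25·0.269 = 0.271125.
0.271125 < 0.56: the indirect benefit is less than the cost.

No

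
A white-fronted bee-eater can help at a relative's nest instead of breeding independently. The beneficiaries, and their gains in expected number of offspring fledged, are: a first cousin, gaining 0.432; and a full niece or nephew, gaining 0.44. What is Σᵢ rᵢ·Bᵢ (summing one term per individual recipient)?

0.164

r to a first cousin = 1/8 (first cousins share one grandparent pair — two paths of length 4: r = 2·(1/2)^4 = 1/8).
r to a full niece or nephew = 1/4 (full aunt/uncle↔niece/nephew: two paths of length 3 through the shared grandparent pair: r = 2·(1/2)^3 = 1/4).
Summing one r·B term per recipient: 1·0.125·0.432 + 1·0.25·0.44 = 0.164.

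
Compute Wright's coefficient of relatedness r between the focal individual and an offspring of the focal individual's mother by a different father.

Each parent–offspring link contributes a factor of 1/2, and independent paths through distinct common ancestors add.
Half-sibs share one parent — one path of length 2: r = (1/2)^2 = 1/4.

0.25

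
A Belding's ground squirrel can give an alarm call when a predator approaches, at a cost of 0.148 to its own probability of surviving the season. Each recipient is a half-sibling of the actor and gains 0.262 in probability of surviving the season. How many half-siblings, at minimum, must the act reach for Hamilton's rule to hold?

3

r to a half-sibling = 0.25 (half-sibs share one parent — one path of length 2: r = (1/2)^2 = 1/4).
Hamilton's rule: n·r·B > C  ⇒  n > C/(r·B) = 0.148/(0.25·0.262) = 2.26.
The smallest integer exceeding 2.26 is 3.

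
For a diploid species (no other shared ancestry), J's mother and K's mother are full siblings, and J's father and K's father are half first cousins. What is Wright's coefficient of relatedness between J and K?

0.140625

With two independent routes of shared ancestry, r is the sum of the two contributions.
J and K are related in two ways: first cousins through their mothers (r = 1/8) and half second cousins through their fathers (r = 1/64).
r = 1/8 + 1/64 = 9/64 = 0.140625.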